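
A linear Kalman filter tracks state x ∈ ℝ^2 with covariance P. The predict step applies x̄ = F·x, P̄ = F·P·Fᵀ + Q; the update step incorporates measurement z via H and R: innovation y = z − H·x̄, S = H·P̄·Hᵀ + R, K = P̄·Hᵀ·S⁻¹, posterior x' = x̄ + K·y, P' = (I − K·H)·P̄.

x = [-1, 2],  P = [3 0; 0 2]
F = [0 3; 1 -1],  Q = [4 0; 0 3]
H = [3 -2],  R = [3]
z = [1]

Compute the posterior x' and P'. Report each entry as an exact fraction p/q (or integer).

x' = [36/305, -133/305]
P' = [626/305 822/305; 822/305 1284/305]

x̄ = F·x = [6, -3]
P̄ = F·P·Fᵀ + Q = [22 -6; -6 8]
y = z − H·x̄ = [-23]
S = H·P̄·Hᵀ + R = [305]
K = P̄·Hᵀ·S⁻¹ = [78/305; -34/305]
x' = x̄ + K·y = [36/305, -133/305]
P' = (I − K·H)·P̄ = [626/305 822/305; 822/305 1284/305]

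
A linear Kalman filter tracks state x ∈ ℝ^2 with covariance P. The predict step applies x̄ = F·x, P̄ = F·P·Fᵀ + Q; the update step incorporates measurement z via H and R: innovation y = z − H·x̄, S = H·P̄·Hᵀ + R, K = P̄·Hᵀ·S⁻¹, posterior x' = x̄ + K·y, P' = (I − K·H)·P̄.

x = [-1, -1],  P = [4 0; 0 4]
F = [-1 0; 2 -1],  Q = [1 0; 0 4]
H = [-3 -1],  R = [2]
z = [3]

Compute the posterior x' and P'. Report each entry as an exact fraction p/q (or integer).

x' = [-12/23, -1]
P' = [66/23 -8; -8 24]

x̄ = F·x = [1, -1]
P̄ = F·P·Fᵀ + Q = [5 -8; -8 24]
y = z − H·x̄ = [5]
S = H·P̄·Hᵀ + R = [23]
K = P̄·Hᵀ·S⁻¹ = [-7/23; 0]
x' = x̄ + K·y = [-12/23, -1]
P' = (I − K·H)·P̄ = [66/23 -8; -8 24]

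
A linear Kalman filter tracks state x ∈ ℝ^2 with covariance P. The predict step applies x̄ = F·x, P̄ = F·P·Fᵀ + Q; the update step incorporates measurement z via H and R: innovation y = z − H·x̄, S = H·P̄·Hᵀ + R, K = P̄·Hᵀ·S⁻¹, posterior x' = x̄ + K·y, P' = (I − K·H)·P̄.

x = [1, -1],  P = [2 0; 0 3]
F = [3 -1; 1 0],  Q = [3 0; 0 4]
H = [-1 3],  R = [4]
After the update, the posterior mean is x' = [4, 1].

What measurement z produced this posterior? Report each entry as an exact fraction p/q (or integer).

x̄ = F·x = [4, 1]
P̄ = F·P·Fᵀ + Q = [24 6; 6 6]
S = H·P̄·Hᵀ + R = [46]
K = P̄·Hᵀ·S⁻¹ = [-3/23; 6/23]
x' − x̄ = [0, 0] = K·y
y = (KᵀK)⁻¹·Kᵀ·(x' − x̄) = [0]
z = y + H·x̄ = [0] + [-1] = [-1]

z = [-1]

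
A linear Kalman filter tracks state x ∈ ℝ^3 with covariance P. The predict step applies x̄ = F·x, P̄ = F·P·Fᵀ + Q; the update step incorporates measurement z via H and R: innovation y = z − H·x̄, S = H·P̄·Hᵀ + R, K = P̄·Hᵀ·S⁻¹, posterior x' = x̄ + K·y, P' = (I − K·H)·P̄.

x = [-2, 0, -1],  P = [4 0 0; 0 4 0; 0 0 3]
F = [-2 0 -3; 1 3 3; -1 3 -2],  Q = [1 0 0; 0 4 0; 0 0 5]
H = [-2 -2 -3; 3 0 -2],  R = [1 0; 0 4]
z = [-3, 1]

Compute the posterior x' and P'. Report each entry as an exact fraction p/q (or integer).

x' = [71455/81297, -71647/162594, 58099/81297]
P' = [148844/81297 -391963/81297 166034/81297; -391963/81297 2352031/162594 -1044143/162594; 166034/81297 -1044143/162594 243326/81297]

x̄ = F·x = [7, -5, 4]
P̄ = F·P·Fᵀ + Q = [44 -35 26; -35 71 14; 26 14 57]
y = z − H·x̄ = [13, -12]
S = H·P̄·Hᵀ + R = [1174 214; 214 316]
K = P̄·Hᵀ·S⁻¹ = [-11864/81297 28616/81297; -3781/162594 -65873/162594; -17903/81297 5725/162594]
x' = x̄ + K·y = [71455/81297, -71647/162594, 58099/81297]
P' = (I − K·H)·P̄ = [148844/81297 -391963/81297 166034/81297; -391963/81297 2352031/162594 -1044143/162594; 166034/81297 -1044143/162594 243326/81297]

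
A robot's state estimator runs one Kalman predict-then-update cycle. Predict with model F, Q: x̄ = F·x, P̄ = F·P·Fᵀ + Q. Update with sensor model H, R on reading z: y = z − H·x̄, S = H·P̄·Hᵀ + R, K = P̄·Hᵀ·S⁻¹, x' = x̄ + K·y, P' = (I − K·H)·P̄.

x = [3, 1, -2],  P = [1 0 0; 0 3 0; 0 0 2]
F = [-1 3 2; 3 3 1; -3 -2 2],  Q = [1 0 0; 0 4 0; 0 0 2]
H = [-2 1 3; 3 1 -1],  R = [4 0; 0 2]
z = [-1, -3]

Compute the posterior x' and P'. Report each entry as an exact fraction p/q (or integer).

x̄ = F·x = [-4, 10, -15]
P̄ = F·P·Fᵀ + Q = [37 28 -7; 28 42 -23; -7 -23 31]
y = z − H·x̄ = [26, -16]
S = H·P̄·Hᵀ + R = [307 -368; -368 664]
K = P̄·Hᵀ·S⁻¹ = [385/2851 3361/11404; -35/8553 15199/68424; 1174/2851 2629/22808]
x' = x̄ + K·y = [-14838/2851, 18074/2851, -17499/2851]
P' = (I − K·H)·P̄ = [17211/5702 -53657/11404 42887/11404; -53657/11404 585917/68424 -136769/22808; 42887/11404 -136769/22808 115295/22808]

x' = [-14838/2851, 18074/2851, -17499/2851]
P' = [17211/5702 -53657/11404 42887/11404; -53657/11404 585917/68424 -136769/22808; 42887/11404 -136769/22808 115295/22808]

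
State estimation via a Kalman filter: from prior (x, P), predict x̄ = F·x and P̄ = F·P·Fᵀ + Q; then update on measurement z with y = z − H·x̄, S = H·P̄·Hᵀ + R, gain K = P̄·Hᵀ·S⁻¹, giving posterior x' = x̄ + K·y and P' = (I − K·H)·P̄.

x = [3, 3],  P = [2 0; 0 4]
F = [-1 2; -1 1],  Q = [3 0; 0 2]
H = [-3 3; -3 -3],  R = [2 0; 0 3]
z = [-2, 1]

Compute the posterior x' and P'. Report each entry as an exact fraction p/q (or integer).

x̄ = F·x = [3, 0]
P̄ = F·P·Fᵀ + Q = [21 10; 10 8]
y = z − H·x̄ = [7, 10]
S = H·P̄·Hᵀ + R = [83 117; 117 444]
K = P̄·Hᵀ·S⁻¹ = [-1257/7721 -1286/7721; 174/1103 -180/1103]
x' = x̄ + K·y = [1504/7721, -582/1103]
P' = (I − K·H)·P̄ = [1062/7721 32/1103; 32/1103 148/1103]

x' = [1504/7721, -582/1103]
P' = [1062/7721 32/1103; 32/1103 148/1103]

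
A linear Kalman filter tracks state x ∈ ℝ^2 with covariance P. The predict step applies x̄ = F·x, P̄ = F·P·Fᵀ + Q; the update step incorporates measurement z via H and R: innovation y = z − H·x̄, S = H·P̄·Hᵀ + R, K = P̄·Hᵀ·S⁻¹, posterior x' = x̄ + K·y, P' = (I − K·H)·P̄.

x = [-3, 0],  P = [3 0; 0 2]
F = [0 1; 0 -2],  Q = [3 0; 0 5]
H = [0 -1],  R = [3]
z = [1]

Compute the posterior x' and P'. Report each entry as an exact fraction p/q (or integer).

x' = [1/4, -13/16]
P' = [4 -3/4; -3/4 39/16]

x̄ = F·x = [0, 0]
P̄ = F·P·Fᵀ + Q = [5 -4; -4 13]
y = z − H·x̄ = [1]
S = H·P̄·Hᵀ + R = [16]
K = P̄·Hᵀ·S⁻¹ = [1/4; -13/16]
x' = x̄ + K·y = [1/4, -13/16]
P' = (I − K·H)·P̄ = [4 -3/4; -3/4 39/16]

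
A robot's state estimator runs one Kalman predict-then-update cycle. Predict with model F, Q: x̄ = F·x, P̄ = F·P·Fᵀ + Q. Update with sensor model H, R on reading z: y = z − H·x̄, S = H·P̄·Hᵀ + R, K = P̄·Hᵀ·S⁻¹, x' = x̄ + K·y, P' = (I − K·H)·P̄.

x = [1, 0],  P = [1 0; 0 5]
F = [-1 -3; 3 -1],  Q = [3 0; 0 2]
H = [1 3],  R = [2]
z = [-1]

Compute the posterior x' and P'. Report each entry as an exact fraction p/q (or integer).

x' = [-344/89, 87/89]
P' = [5858/267 -632/89; -632/89 224/89]

x̄ = F·x = [-1, 3]
P̄ = F·P·Fᵀ + Q = [49 12; 12 16]
y = z − H·x̄ = [-9]
S = H·P̄·Hᵀ + R = [267]
K = P̄·Hᵀ·S⁻¹ = [85/267; 20/89]
x' = x̄ + K·y = [-344/89, 87/89]
P' = (I − K·H)·P̄ = [5858/267 -632/89; -632/89 224/89]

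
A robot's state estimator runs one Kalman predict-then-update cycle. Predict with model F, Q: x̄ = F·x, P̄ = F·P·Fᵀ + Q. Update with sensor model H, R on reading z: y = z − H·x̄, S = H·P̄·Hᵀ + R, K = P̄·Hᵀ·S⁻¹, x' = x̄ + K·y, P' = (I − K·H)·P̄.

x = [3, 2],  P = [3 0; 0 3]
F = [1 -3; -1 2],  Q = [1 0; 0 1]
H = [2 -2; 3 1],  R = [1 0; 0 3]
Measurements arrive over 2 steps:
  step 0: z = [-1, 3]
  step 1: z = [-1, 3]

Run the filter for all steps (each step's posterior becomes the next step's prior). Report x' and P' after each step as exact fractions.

step 0: x' = [26/85, 447/680], P' = [101/595 54/595; 54/595 1203/4760]
step 1: x' = [606107/1665247, 1371285/1665247], P' = [273589/1665247 143142/1665247; 143142/1665247 401016/1665247]

step 0: x̄ = F·x = [-3, 1]
step 0: P̄ = F·P·Fᵀ + Q = [31 -21; -21 16]
step 0: y = z − H·x̄ = [7, 11]
step 0: S = H·P̄·Hᵀ + R = [357 238; 238 172]
step 0: K = P̄·Hᵀ·S⁻¹ = [94/595 1/5; -771/2380 7/40]
step 0: x' = x̄ + K·y = [26/85, 447/680]
step 0: P' = (I − K·H)·P̄ = [101/595 54/595; 54/595 1203/4760]
step 1: x̄ = F·x = [-1133/680, 343/340]
step 1: P̄ = F·P·Fᵀ + Q = [13803/4760 -419/340; -419/340 309/170]
step 1: y = z − H·x̄ = [87/20, 4753/680]
step 1: S = H·P̄·Hᵀ + R = [2081/70 2617/140; 2617/140 111963/4760]
step 1: K = P̄·Hᵀ·S⁻¹ = [260894/1665247 321303/1665247; -515748/1665247 276814/1665247]
step 1: x' = x̄ + K·y = [606107/1665247, 1371285/1665247]
step 1: P' = (I − K·H)·P̄ = [273589/1665247 143142/1665247; 143142/1665247 401016/1665247]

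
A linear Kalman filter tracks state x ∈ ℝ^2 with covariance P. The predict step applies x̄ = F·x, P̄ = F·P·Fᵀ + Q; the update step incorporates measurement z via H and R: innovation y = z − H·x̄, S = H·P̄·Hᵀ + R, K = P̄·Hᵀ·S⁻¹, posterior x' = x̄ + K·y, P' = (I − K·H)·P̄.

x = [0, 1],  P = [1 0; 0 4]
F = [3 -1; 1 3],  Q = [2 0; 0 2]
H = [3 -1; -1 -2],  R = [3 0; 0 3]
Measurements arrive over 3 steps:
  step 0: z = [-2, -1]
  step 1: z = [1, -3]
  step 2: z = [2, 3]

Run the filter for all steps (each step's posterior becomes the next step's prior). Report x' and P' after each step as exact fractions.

step 0: x' = [-611/1433, 1073/1433], P' = [855/2866 159/2866; 159/2866 1719/2866]
step 1: x' = [15734/28135, 3638698/3179255], P' = [8088/28135 1452/28135; 1452/28135 1803714/3179255]
step 2: x' = [1476769292/6651880487, -7655328790/6651880487], P' = [1909754076/6651880487 342014622/6651880487; 342014622/6651880487 3762662424/6651880487]

step 0: x̄ = F·x = [-1, 3]
step 0: P̄ = F·P·Fᵀ + Q = [15 -9; -9 39]
step 0: y = z − H·x̄ = [4, 4]
step 0: S = H·P̄·Hᵀ + R = [231 78; 78 138]
step 0: K = P̄·Hᵀ·S⁻¹ = [401/1433 -391/2866; -207/1433 -1199/2866]
step 0: x' = x̄ + K·y = [-611/1433, 1073/1433]
step 0: P' = (I − K·H)·P̄ = [855/2866 159/2866; 159/2866 1719/2866]
step 1: x̄ = F·x = [-2906/1433, 2608/1433]
step 1: P̄ = F·P·Fᵀ + Q = [7096/1433 -660/1433; -660/1433 11506/1433]
step 1: y = z − H·x̄ = [12759/1433, -1989/1433]
step 1: S = H·P̄·Hᵀ + R = [83629/1433 5024/1433; 5024/1433 54779/1433]
step 1: K = P̄·Hᵀ·S⁻¹ = [7604/28135 -3664/28135; -437162/3179255 -1257168/3179255]
step 1: x' = x̄ + K·y = [15734/28135, 3638698/3179255]
step 1: P' = (I − K·H)·P̄ = [8088/28135 1452/28135; 1452/28135 1803714/3179255]
step 2: x̄ = F·x = [1695128/3179255, 746708/187015]
step 2: P̄ = F·P·Fᵀ + Q = [15403264/3179255 -79806/187015; -79806/187015 1440608/187015]
step 2: y = z − H·x̄ = [13967162/3179255, 7324193/635851]
step 2: S = H·P̄·Hᵀ + R = [180797689/3179255 1910878/635851; 1910878/635851 23495113/635851]
step 2: K = P̄·Hᵀ·S⁻¹ = [1795749202/6651880487 -864594440/6651880487; -912206186/6651880487 -2622446490/6651880487]
step 2: x' = x̄ + K·y = [1476769292/6651880487, -7655328790/6651880487]
step 2: P' = (I − K·H)·P̄ = [1909754076/6651880487 342014622/6651880487; 342014622/6651880487 3762662424/6651880487]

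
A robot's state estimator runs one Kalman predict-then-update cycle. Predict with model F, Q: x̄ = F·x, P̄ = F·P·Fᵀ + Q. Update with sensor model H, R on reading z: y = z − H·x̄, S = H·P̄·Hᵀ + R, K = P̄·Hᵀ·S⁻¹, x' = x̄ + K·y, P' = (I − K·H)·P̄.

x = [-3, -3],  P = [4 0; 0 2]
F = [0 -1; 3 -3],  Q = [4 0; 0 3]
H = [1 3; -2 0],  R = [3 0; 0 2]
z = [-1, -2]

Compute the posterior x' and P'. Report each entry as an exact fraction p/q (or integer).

x' = [1187/1017, -742/1017]
P' = [154/339 -50/339; -50/339 257/678]

x̄ = F·x = [3, 0]
P̄ = F·P·Fᵀ + Q = [6 6; 6 57]
y = z − H·x̄ = [-4, 4]
S = H·P̄·Hᵀ + R = [558 -48; -48 26]
K = P̄·Hᵀ·S⁻¹ = [4/1017 -154/339; 671/2034 50/339]
x' = x̄ + K·y = [1187/1017, -742/1017]
P' = (I − K·H)·P̄ = [154/339 -50/339; -50/339 257/678]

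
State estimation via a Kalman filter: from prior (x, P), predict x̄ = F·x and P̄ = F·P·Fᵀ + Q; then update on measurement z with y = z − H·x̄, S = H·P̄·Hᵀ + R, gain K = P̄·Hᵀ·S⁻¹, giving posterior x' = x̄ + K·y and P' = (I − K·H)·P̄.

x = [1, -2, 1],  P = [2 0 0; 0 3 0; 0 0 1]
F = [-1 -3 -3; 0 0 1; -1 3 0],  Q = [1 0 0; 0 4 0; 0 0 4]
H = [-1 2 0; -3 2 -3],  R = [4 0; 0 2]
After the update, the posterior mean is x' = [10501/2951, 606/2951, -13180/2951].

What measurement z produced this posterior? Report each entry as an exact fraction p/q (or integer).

x̄ = F·x = [2, 1, -7]
P̄ = F·P·Fᵀ + Q = [39 -3 -25; -3 5 0; -25 0 33]
S = H·P̄·Hᵀ + R = [75 86; 86 256]
K = P̄·Hᵀ·S⁻¹ = [-1848/2951 135/5902; 847/5902 307/11804; 2116/2951 -1975/5902]
x' − x̄ = [4599/2951, -2345/2951, 7477/2951] = K·y
y = (KᵀK)⁻¹·Kᵀ·(x' − x̄) = [-3, -14]
z = y + H·x̄ = [-3, -14] + [0, 17] = [-3, 3]

z = [-3, 3]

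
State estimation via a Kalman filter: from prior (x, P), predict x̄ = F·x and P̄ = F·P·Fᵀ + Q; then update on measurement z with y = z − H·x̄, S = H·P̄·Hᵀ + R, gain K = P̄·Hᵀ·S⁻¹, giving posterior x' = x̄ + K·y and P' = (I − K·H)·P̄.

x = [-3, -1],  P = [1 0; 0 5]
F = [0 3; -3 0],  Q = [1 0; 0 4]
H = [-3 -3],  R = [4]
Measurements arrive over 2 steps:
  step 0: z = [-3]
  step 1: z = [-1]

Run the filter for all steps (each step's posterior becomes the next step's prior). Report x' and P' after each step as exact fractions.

step 0: x̄ = F·x = [-3, 9]
step 0: P̄ = F·P·Fᵀ + Q = [46 0; 0 13]
step 0: y = z − H·x̄ = [15]
step 0: S = H·P̄·Hᵀ + R = [535]
step 0: K = P̄·Hᵀ·S⁻¹ = [-138/535; -39/535]
step 0: x' = x̄ + K·y = [-735/107, 846/107]
step 0: P' = (I − K·H)·P̄ = [5566/535 -5382/535; -5382/535 5434/535]
step 1: x̄ = F·x = [2538/107, 2205/107]
step 1: P̄ = F·P·Fᵀ + Q = [49441/535 48438/535; 48438/535 52234/535]
step 1: y = z − H·x̄ = [14122/107]
step 1: S = H·P̄·Hᵀ + R = [1789099/535]
step 1: K = P̄·Hᵀ·S⁻¹ = [-293637/1789099; -23232/137623]
step 1: x' = x̄ + K·y = [3682164/1789099, -230127/137623]
step 1: P' = (I − K·H)·P̄ = [4172254/1789099 -290826/137623; -290826/137623 321802/137623]

step 0: x' = [-735/107, 846/107], P' = [5566/535 -5382/535; -5382/535 5434/535]
step 1: x' = [3682164/1789099, -230127/137623], P' = [4172254/1789099 -290826/137623; -290826/137623 321802/137623]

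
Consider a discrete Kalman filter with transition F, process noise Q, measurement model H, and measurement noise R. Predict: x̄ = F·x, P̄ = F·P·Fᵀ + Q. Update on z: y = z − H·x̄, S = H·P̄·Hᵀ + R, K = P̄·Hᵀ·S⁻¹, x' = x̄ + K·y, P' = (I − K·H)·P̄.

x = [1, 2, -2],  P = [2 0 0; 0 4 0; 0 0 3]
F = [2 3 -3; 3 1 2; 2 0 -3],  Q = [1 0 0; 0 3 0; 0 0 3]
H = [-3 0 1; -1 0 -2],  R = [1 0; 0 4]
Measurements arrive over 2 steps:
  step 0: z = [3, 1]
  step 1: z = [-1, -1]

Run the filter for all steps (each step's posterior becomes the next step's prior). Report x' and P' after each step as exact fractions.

step 0: x̄ = F·x = [14, 1, 8]
step 0: P̄ = F·P·Fᵀ + Q = [72 6 35; 6 37 -6; 35 -6 38]
step 0: y = z − H·x̄ = [37, 31]
step 0: S = H·P̄·Hᵀ + R = [477 315; 315 368]
step 0: K = P̄·Hᵀ·S⁻¹ = [-21878/76311 -1191/8479; -3574/25437 1158/8479; 169/1251 -58/139]
step 0: x' = x̄ + K·y = [-73421/76311, 893/25437, 79/1251]
step 0: P' = (I − K·H)·P̄ = [12376/76311 -964/25437 250/1251; -964/25437 278183/8479 -106/417; 250/1251 -106/417 919/1251]
step 1: x̄ = F·x = [-153262/76311, -207946/76311, -161299/76311]
step 1: P̄ = F·P·Fᵀ + Q = [23294629/76311 7082587/76311 528265/76311; 7082587/76311 3156256/76311 -285938/76311; 528265/76311 -285938/76311 599968/76311]
step 1: y = z − H·x̄ = [-374798/76311, -184057/25437]
step 1: S = H·P̄·Hᵀ + R = [207158350/76311 23775092/25437; 23775092/25437 3123645/8479]
step 1: K = P̄·Hᵀ·S⁻¹ = [-1395132683/4825695517 -640386299/4825695517; -1847629069/9651391034 1226224767/4825695517; 1252482131/9651391034 -1885496259/4825695517]
step 1: x' = x̄ + K·y = [1793973819/4825695517, -17485369028/4825695517, 367215667/4825695517]
step 1: P' = (I − K·H)·P̄ = [764544366/4825695517 -436752857/4825695517 898500415/4825695517; -436752857/4825695517 87053803277/9651391034 -4468146211/9651391034; 898500415/4825695517 -4468146211/9651391034 6643484621/9651391034]

step 0: x' = [-73421/76311, 893/25437, 79/1251], P' = [12376/76311 -964/25437 250/1251; -964/25437 278183/8479 -106/417; 250/1251 -106/417 919/1251]
step 1: x' = [1793973819/4825695517, -17485369028/4825695517, 367215667/4825695517], P' = [764544366/4825695517 -436752857/4825695517 898500415/4825695517; -436752857/4825695517 87053803277/9651391034 -4468146211/9651391034; 898500415/4825695517 -4468146211/9651391034 6643484621/9651391034]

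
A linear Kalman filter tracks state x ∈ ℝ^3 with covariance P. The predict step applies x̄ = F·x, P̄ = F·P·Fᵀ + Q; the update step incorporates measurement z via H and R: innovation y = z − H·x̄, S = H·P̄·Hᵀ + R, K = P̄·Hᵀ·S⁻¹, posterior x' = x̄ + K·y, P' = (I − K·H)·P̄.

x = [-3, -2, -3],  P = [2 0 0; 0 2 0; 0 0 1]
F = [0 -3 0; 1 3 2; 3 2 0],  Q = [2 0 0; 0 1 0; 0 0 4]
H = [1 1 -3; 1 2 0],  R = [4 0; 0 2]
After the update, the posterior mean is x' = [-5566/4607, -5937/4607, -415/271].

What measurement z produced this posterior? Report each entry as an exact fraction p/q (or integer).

x̄ = F·x = [6, -15, -13]
P̄ = F·P·Fᵀ + Q = [20 -18 -12; -18 25 18; -12 18 30]
S = H·P̄·Hᵀ + R = [247 -56; -56 50]
K = P̄·Hᵀ·S⁻¹ = [502/4607 -912/4607; -279/4607 2636/4607; -84/271 36/271]
x' − x̄ = [-33208/4607, 63168/4607, 3108/271] = K·y
y = (KᵀK)⁻¹·Kᵀ·(x' − x̄) = [-28, 21]
z = y + H·x̄ = [-28, 21] + [30, -24] = [2, -3]

z = [2, -3]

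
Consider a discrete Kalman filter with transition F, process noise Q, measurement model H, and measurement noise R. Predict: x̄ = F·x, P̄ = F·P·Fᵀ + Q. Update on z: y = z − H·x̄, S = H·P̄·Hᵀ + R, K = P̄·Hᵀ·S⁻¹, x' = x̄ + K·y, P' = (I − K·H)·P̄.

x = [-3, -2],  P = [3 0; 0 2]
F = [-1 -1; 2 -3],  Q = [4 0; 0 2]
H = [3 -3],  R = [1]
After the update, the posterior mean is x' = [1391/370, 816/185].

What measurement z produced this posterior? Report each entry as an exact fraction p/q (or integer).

z = [-2]

x̄ = F·x = [5, 0]
P̄ = F·P·Fᵀ + Q = [9 0; 0 32]
S = H·P̄·Hᵀ + R = [370]
K = P̄·Hᵀ·S⁻¹ = [27/370; -48/185]
x' − x̄ = [-459/370, 816/185] = K·y
y = (KᵀK)⁻¹·Kᵀ·(x' − x̄) = [-17]
z = y + H·x̄ = [-17] + [15] = [-2]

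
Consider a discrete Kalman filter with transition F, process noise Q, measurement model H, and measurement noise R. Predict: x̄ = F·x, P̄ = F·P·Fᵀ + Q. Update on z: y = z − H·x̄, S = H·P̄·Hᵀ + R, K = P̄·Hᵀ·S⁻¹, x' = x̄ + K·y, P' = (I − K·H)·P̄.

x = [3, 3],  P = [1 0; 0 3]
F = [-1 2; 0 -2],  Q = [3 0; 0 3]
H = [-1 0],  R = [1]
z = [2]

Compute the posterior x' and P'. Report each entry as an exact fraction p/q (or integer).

x' = [-29/17, -42/17]
P' = [16/17 -12/17; -12/17 111/17]

x̄ = F·x = [3, -6]
P̄ = F·P·Fᵀ + Q = [16 -12; -12 15]
y = z − H·x̄ = [5]
S = H·P̄·Hᵀ + R = [17]
K = P̄·Hᵀ·S⁻¹ = [-16/17; 12/17]
x' = x̄ + K·y = [-29/17, -42/17]
P' = (I − K·H)·P̄ = [16/17 -12/17; -12/17 111/17]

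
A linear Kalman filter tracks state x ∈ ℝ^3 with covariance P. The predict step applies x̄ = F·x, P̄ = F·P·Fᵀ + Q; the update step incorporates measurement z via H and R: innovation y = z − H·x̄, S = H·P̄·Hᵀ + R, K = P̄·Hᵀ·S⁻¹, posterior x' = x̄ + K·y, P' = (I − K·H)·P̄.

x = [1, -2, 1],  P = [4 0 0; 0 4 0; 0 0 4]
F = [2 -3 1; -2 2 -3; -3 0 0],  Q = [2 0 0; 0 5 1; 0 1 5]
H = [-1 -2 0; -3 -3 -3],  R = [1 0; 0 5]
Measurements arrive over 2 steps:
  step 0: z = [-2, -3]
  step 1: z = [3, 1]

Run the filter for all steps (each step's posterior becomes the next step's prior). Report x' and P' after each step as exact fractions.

step 0: x' = [214127/41521, -67703/41521, -103693/41521], P' = [1750466/41521 -883844/41521 -862472/41521; -883844/41521 456449/41521 425505/41521; -862472/41521 425505/41521 457377/41521]
step 1: x' = [-4677591262/852679015, 2231712051/1705358030, 3228897239/852679015], P' = [37874970454/852679015 -18639708256/852679015 -20110067788/852679015; -18639708256/852679015 18757709733/1705358030 9699474687/852679015; -20110067788/852679015 9699474687/852679015 11317878781/852679015]

step 0: x̄ = F·x = [9, -9, -3]
step 0: P̄ = F·P·Fᵀ + Q = [58 -52 -24; -52 73 25; -24 25 41]
step 0: y = z − H·x̄ = [-11, -12]
step 0: S = H·P̄·Hᵀ + R = [143 222; 222 635]
step 0: K = P̄·Hᵀ·S⁻¹ = [17222/41521 -2490/41521; -29054/41521 1134/41521; 11462/41521 -12246/41521]
step 0: x' = x̄ + K·y = [214127/41521, -67703/41521, -103693/41521]
step 0: P' = (I − K·H)·P̄ = [1750466/41521 -883844/41521 -862472/41521; -883844/41521 456449/41521 425505/41521; -862472/41521 425505/41521 457377/41521]
step 1: x̄ = F·x = [527670/41521, -252581/41521, -642381/41521]
step 1: P̄ = F·P·Fᵀ + Q = [16253534/41521 -8370798/41521 -15869976/41521; -8370798/41521 4766686/41521 8085133/41521; -15869976/41521 8085133/41521 15961799/41521]
step 1: y = z − H·x̄ = [147071/41521, -1060355/41521]
step 1: S = H·P̄·Hᵀ + R = [1878607/41521 2924406/41521; 2924406/41521 42244238/41521]
step 1: K = P̄·Hᵀ·S⁻¹ = [-595553942/852679015 524883354/852679015; -118001477/852679015 -526345557/1705358030; 711118414/852679015 -544371408/852679015]
step 1: x' = x̄ + K·y = [-4677591262/852679015, 2231712051/1705358030, 3228897239/852679015]
step 1: P' = (I − K·H)·P̄ = [37874970454/852679015 -18639708256/852679015 -20110067788/852679015; -18639708256/852679015 18757709733/1705358030 9699474687/852679015; -20110067788/852679015 9699474687/852679015 11317878781/852679015]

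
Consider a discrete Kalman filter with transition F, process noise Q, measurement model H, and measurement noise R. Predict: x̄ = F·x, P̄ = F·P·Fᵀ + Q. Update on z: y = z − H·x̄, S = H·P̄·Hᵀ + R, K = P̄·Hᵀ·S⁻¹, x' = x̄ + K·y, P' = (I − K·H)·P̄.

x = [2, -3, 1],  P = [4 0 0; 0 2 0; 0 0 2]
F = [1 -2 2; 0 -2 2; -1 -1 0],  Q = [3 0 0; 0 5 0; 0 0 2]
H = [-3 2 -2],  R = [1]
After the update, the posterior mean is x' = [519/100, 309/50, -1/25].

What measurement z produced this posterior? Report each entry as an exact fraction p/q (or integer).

z = [-3]

x̄ = F·x = [10, 8, 1]
P̄ = F·P·Fᵀ + Q = [23 16 0; 16 21 4; 0 4 8]
S = H·P̄·Hᵀ + R = [100]
K = P̄·Hᵀ·S⁻¹ = [-37/100; -7/50; -2/25]
x' − x̄ = [-481/100, -91/50, -26/25] = K·y
y = (KᵀK)⁻¹·Kᵀ·(x' − x̄) = [13]
z = y + H·x̄ = [13] + [-16] = [-3]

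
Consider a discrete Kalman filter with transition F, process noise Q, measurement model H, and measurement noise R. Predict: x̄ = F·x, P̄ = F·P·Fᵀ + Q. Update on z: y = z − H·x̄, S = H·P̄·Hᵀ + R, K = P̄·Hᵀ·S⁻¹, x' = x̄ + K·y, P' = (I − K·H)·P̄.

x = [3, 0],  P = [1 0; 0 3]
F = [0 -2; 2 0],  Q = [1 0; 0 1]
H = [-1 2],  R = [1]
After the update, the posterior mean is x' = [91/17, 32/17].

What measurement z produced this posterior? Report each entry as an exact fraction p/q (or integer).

x̄ = F·x = [0, 6]
P̄ = F·P·Fᵀ + Q = [13 0; 0 5]
S = H·P̄·Hᵀ + R = [34]
K = P̄·Hᵀ·S⁻¹ = [-13/34; 5/17]
x' − x̄ = [91/17, -70/17] = K·y
y = (KᵀK)⁻¹·Kᵀ·(x' − x̄) = [-14]
z = y + H·x̄ = [-14] + [12] = [-2]

z = [-2]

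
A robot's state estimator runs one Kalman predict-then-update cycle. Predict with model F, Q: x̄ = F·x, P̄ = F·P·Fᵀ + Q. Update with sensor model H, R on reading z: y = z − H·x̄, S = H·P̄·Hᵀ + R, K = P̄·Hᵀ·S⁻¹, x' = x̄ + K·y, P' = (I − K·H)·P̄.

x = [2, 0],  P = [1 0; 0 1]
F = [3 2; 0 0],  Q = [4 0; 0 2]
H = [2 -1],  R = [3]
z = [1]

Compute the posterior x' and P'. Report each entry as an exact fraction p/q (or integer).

x' = [64/73, 22/73]
P' = [85/73 68/73; 68/73 142/73]

x̄ = F·x = [6, 0]
P̄ = F·P·Fᵀ + Q = [17 0; 0 2]
y = z − H·x̄ = [-11]
S = H·P̄·Hᵀ + R = [73]
K = P̄·Hᵀ·S⁻¹ = [34/73; -2/73]
x' = x̄ + K·y = [64/73, 22/73]
P' = (I − K·H)·P̄ = [85/73 68/73; 68/73 142/73]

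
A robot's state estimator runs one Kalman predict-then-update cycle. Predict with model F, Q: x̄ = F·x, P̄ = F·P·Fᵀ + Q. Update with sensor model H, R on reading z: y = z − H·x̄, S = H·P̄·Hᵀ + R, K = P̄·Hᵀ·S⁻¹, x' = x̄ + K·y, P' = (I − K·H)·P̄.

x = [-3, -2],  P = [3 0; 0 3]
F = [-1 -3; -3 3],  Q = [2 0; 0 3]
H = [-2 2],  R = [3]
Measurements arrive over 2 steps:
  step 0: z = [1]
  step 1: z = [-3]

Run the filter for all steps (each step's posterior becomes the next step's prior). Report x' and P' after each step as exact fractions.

step 0: x̄ = F·x = [9, 3]
step 0: P̄ = F·P·Fᵀ + Q = [32 -18; -18 57]
step 0: y = z − H·x̄ = [13]
step 0: S = H·P̄·Hᵀ + R = [503]
step 0: K = P̄·Hᵀ·S⁻¹ = [-100/503; 150/503]
step 0: x' = x̄ + K·y = [3227/503, 3459/503]
step 0: P' = (I − K·H)·P̄ = [6096/503 5946/503; 5946/503 6171/503]
step 1: x̄ = F·x = [-13604/503, 696/503]
step 1: P̄ = F·P·Fᵀ + Q = [98317/503 -1575/503; -1575/503 4884/503]
step 1: y = z − H·x̄ = [-30109/503]
step 1: S = H·P̄·Hᵀ + R = [426913/503]
step 1: K = P̄·Hᵀ·S⁻¹ = [-199784/426913; 12918/426913]
step 1: x' = x̄ + K·y = [412668/426913, -182538/426913]
step 1: P' = (I − K·H)·P̄ = [4093755/426913 3794079/426913; 3794079/426913 3813456/426913]

step 0: x' = [3227/503, 3459/503], P' = [6096/503 5946/503; 5946/503 6171/503]
step 1: x' = [412668/426913, -182538/426913], P' = [4093755/426913 3794079/426913; 3794079/426913 3813456/426913]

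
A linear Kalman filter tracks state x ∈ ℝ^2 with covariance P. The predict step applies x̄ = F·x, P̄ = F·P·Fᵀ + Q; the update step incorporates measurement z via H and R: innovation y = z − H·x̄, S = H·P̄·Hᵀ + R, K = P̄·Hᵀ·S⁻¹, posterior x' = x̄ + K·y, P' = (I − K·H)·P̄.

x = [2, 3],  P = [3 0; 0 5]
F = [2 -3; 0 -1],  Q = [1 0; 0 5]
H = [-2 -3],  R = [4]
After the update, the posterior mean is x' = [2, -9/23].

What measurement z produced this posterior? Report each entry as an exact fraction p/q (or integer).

x̄ = F·x = [-5, -3]
P̄ = F·P·Fᵀ + Q = [58 15; 15 10]
S = H·P̄·Hᵀ + R = [506]
K = P̄·Hᵀ·S⁻¹ = [-7/22; -30/253]
x' − x̄ = [7, 60/23] = K·y
y = (KᵀK)⁻¹·Kᵀ·(x' − x̄) = [-22]
z = y + H·x̄ = [-22] + [19] = [-3]

z = [-3]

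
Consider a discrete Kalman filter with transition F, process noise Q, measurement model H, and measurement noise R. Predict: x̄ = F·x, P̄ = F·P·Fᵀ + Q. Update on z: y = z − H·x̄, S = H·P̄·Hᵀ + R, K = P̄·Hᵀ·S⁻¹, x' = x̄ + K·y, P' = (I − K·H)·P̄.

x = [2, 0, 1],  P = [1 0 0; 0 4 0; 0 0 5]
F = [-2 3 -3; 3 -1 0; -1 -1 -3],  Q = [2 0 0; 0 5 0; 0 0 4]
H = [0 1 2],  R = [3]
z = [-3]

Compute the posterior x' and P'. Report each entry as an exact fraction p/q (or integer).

x̄ = F·x = [-7, 6, -5]
P̄ = F·P·Fᵀ + Q = [87 -18 35; -18 18 1; 35 1 54]
y = z − H·x̄ = [1]
S = H·P̄·Hᵀ + R = [241]
K = P̄·Hᵀ·S⁻¹ = [52/241; 20/241; 109/241]
x' = x̄ + K·y = [-1635/241, 1466/241, -1096/241]
P' = (I − K·H)·P̄ = [18263/241 -5378/241 2767/241; -5378/241 3938/241 -1939/241; 2767/241 -1939/241 1133/241]

x' = [-1635/241, 1466/241, -1096/241]
P' = [18263/241 -5378/241 2767/241; -5378/241 3938/241 -1939/241; 2767/241 -1939/241 1133/241]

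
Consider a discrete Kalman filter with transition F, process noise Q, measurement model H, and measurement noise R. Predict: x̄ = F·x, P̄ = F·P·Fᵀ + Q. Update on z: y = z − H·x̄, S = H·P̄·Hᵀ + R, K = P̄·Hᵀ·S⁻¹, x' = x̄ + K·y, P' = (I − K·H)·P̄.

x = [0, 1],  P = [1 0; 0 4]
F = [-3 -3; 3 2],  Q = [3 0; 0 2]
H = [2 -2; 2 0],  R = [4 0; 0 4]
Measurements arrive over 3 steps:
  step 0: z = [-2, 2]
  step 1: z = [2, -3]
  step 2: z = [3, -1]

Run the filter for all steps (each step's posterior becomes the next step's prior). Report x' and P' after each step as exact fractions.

step 0: x̄ = F·x = [-3, 2]
step 0: P̄ = F·P·Fᵀ + Q = [48 -33; -33 27]
step 0: y = z − H·x̄ = [8, 8]
step 0: S = H·P̄·Hᵀ + R = [568 324; 324 196]
step 0: K = P̄·Hᵀ·S⁻¹ = [81/794 255/794; -267/794 87/397]
step 0: x' = x̄ + K·y = [153/397, 422/397]
step 0: P' = (I − K·H)·P̄ = [255/397 174/397; 174/397 441/397]
step 1: x̄ = F·x = [-1725/397, 1303/397]
step 1: P̄ = F·P·Fᵀ + Q = [10587/397 -7551/397; -7551/397 6941/397]
step 1: y = z − H·x̄ = [6850/397, 2259/397]
step 1: S = H·P̄·Hᵀ + R = [132108/397 72552/397; 72552/397 43936/397]
step 1: K = P̄·Hᵀ·S⁻¹ = [3023/28364 17355/56728; -27985/85092 11309/56728]
step 1: x' = x̄ + K·y = [-43415/56728, -214115/170184]
step 1: P' = (I − K·H)·P̄ = [17355/28364 11309/28364; 11309/28364 89897/85092]
step 2: x̄ = F·x = [43045/7091, -116995/24312]
step 2: P̄ = F·P·Fᵀ + Q = [178635/7091 -18058/1013; -18058/1013 200783/12156]
step 2: y = z − H·x̄ = [-1596769/85092, -93181/7091]
step 2: S = H·P̄·Hᵀ + R = [6667937/21273 1220164/7091; 1220164/7091 742904/7091]
step 2: K = P̄·Hᵀ·S⁻¹ = [915123/8588995 10510053/34355980; -5644393/17177990 6849561/34355980]
step 2: x' = x̄ + K·y = [876879/17177990, -21750437/17177990]
step 2: P' = (I − K·H)·P̄ = [10510053/17177990 6849561/17177990; 6849561/17177990 18138347/17177990]

step 0: x' = [153/397, 422/397], P' = [255/397 174/397; 174/397 441/397]
step 1: x' = [-43415/56728, -214115/170184], P' = [17355/28364 11309/28364; 11309/28364 89897/85092]
step 2: x' = [876879/17177990, -21750437/17177990], P' = [10510053/17177990 6849561/17177990; 6849561/17177990 18138347/17177990]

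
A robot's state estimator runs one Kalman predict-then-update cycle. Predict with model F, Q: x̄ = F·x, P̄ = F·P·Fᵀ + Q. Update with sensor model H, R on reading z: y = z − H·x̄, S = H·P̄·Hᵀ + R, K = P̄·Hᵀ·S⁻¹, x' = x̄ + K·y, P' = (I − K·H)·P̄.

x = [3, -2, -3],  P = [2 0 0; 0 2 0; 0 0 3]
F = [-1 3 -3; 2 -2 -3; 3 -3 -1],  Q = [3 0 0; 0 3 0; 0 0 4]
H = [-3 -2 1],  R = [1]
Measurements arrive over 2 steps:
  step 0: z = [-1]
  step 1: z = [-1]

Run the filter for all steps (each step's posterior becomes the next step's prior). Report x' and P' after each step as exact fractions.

step 0: x̄ = F·x = [0, 19, 18]
step 0: P̄ = F·P·Fᵀ + Q = [50 11 -15; 11 46 33; -15 33 43]
step 0: y = z − H·x̄ = [19]
step 0: S = H·P̄·Hᵀ + R = [768]
step 0: K = P̄·Hᵀ·S⁻¹ = [-187/768; -23/192; 11/384]
step 0: x' = x̄ + K·y = [-3553/768, 3211/192, 7121/384]
step 0: P' = (I − K·H)·P̄ = [3431/768 -2189/192 -3703/384; -2189/192 1679/48 3421/96; -3703/384 3421/96 8135/192]
step 1: x̄ = F·x = [-641/768, -295/3, -63433/768]
step 1: P̄ = F·P·Fᵀ + Q = [55847/768 -20/3 -36065/768; -20/3 3530/3 2996/3; -36065/768 2996/3 674519/768]
step 1: y = z − H·x̄ = [-45149/384]
step 1: S = H·P̄·Hᵀ + R = [469919/192]
step 1: K = P̄·Hᵀ·S⁻¹ = [-96683/939838; -256256/469919; -375619/939838]
step 1: x' = x̄ + K·y = [5291566/469919, -16079269/469919, -33462369/939838]
step 1: P' = (I − K·H)·P̄ = [21999953/469919 -67652582/469919 -138707293/939838; -67652582/469919 210921682/469919 218629362/469919; -138707293/939838 218629362/469919 229009975/469919]

step 0: x' = [-3553/768, 3211/192, 7121/384], P' = [3431/768 -2189/192 -3703/384; -2189/192 1679/48 3421/96; -3703/384 3421/96 8135/192]
step 1: x' = [5291566/469919, -16079269/469919, -33462369/939838], P' = [21999953/469919 -67652582/469919 -138707293/939838; -67652582/469919 210921682/469919 218629362/469919; -138707293/939838 218629362/469919 229009975/469919]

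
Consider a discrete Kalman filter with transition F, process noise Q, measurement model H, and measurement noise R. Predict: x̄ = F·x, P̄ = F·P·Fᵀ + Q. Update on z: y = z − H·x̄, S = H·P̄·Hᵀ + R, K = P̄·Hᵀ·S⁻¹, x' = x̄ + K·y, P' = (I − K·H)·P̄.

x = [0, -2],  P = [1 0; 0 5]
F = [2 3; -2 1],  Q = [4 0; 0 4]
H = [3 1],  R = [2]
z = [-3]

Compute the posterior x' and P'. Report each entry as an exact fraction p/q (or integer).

x' = [-229/279, -167/279]
P' = [337/279 -841/279; -841/279 2569/279]

x̄ = F·x = [-6, -2]
P̄ = F·P·Fᵀ + Q = [53 11; 11 13]
y = z − H·x̄ = [17]
S = H·P̄·Hᵀ + R = [558]
K = P̄·Hᵀ·S⁻¹ = [85/279; 23/279]
x' = x̄ + K·y = [-229/279, -167/279]
P' = (I − K·H)·P̄ = [337/279 -841/279; -841/279 2569/279]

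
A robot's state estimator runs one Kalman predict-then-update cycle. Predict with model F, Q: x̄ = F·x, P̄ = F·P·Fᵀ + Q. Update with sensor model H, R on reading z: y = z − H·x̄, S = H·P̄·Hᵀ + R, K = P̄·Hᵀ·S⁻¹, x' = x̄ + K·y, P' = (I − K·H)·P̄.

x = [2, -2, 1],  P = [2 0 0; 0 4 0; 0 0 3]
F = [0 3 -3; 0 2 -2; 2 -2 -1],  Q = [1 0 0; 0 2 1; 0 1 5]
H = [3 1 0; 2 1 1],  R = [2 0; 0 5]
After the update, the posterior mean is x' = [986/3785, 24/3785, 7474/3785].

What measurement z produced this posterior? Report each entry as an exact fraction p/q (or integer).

z = [1, 2]

x̄ = F·x = [-9, -6, 7]
P̄ = F·P·Fᵀ + Q = [64 42 -15; 42 30 -9; -15 -9 32]
S = H·P̄·Hᵀ + R = [860 570; 570 413]
K = P̄·Hᵀ·S⁻¹ = [2073/7570 -2/757; 2289/15140 69/1514; -2289/3785 619/757]
x' − x̄ = [35051/3785, 22734/3785, -19021/3785] = K·y
y = (KᵀK)⁻¹·Kᵀ·(x' − x̄) = [34, 19]
z = y + H·x̄ = [34, 19] + [-33, -17] = [1, 2]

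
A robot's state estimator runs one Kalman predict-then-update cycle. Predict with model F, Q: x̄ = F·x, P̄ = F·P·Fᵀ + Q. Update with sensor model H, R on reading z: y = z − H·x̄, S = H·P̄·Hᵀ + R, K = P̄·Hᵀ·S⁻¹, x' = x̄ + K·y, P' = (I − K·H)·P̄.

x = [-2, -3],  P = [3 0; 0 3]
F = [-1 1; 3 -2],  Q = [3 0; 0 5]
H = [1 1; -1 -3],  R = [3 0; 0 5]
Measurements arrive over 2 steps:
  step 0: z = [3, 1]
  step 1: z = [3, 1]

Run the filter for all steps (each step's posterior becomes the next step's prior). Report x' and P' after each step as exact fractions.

step 0: x̄ = F·x = [-1, 0]
step 0: P̄ = F·P·Fᵀ + Q = [9 -15; -15 44]
step 0: y = z − H·x̄ = [4, 0]
step 0: S = H·P̄·Hᵀ + R = [26 -81; -81 320]
step 0: K = P̄·Hᵀ·S⁻¹ = [996/1759 450/1759; -197/1759 -693/1759]
step 0: x' = x̄ + K·y = [2225/1759, -788/1759]
step 0: P' = (I − K·H)·P̄ = [5607/1759 -2619/1759; -2619/1759 2028/1759]
step 1: x̄ = F·x = [-3013/1759, 8251/1759]
step 1: P̄ = F·P·Fᵀ + Q = [18150/1759 -33972/1759; -33972/1759 98798/1759]
step 1: y = z − H·x̄ = [39/1759, 23499/1759]
step 1: S = H·P̄·Hᵀ + R = [54281/1759 -178656/1759; -178656/1759 712295/1759]
step 1: K = P̄·Hᵀ·S⁻¹ = [2100834/3835201 977946/3835201; -402518/3835201 -1513914/3835201]
step 1: x' = x̄ + K·y = [6541913/3835201, -2243843/3835201]
step 1: P' = (I − K·H)·P̄ = [11898618/3835201 -5596116/3835201; -5596116/3835201 4388562/3835201]

step 0: x' = [2225/1759, -788/1759], P' = [5607/1759 -2619/1759; -2619/1759 2028/1759]
step 1: x' = [6541913/3835201, -2243843/3835201], P' = [11898618/3835201 -5596116/3835201; -5596116/3835201 4388562/3835201]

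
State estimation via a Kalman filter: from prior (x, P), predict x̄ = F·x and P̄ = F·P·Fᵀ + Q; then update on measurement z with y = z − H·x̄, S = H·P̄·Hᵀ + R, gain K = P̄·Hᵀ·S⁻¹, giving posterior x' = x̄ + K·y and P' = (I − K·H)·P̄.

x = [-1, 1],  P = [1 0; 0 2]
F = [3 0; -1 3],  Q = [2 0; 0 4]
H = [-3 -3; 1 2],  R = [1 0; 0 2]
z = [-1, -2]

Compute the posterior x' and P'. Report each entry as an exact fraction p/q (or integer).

x' = [562/399, -3277/2793]
P' = [110/57 -698/399; -698/399 4682/2793]

x̄ = F·x = [-3, 4]
P̄ = F·P·Fᵀ + Q = [11 -3; -3 23]
y = z − H·x̄ = [2, -7]
S = H·P̄·Hᵀ + R = [253 -144; -144 93]
K = P̄·Hᵀ·S⁻¹ = [-72/133 -313/399; 204/931 2239/2793]
x' = x̄ + K·y = [562/399, -3277/2793]
P' = (I − K·H)·P̄ = [110/57 -698/399; -698/399 4682/2793]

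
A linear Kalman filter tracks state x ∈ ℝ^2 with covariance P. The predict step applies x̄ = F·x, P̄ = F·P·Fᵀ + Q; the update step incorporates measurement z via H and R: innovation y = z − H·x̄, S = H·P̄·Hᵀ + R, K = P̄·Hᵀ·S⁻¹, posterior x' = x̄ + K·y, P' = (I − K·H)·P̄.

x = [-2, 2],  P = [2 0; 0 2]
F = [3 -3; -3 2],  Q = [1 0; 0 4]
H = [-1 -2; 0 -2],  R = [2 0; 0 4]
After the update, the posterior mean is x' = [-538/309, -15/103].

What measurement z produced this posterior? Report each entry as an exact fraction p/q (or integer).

x̄ = F·x = [-12, 10]
P̄ = F·P·Fᵀ + Q = [37 -30; -30 30]
S = H·P̄·Hᵀ + R = [39 60; 60 124]
K = P̄·Hᵀ·S⁻¹ = [-187/309 80/103; -10/103 -45/103]
x' − x̄ = [3170/309, -1045/103] = K·y
y = (KᵀK)⁻¹·Kᵀ·(x' − x̄) = [10, 21]
z = y + H·x̄ = [10, 21] + [-8, -20] = [2, 1]

z = [2, 1]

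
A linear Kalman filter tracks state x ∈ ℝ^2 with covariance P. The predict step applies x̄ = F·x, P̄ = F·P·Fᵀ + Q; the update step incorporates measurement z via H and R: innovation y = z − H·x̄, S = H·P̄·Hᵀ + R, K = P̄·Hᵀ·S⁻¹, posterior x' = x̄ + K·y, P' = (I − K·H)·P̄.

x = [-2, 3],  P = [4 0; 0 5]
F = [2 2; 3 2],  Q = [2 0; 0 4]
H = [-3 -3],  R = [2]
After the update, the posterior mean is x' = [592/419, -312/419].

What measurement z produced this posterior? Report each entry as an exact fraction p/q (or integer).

x̄ = F·x = [2, 0]
P̄ = F·P·Fᵀ + Q = [38 44; 44 60]
S = H·P̄·Hᵀ + R = [1676]
K = P̄·Hᵀ·S⁻¹ = [-123/838; -78/419]
x' − x̄ = [-246/419, -312/419] = K·y
y = (KᵀK)⁻¹·Kᵀ·(x' − x̄) = [4]
z = y + H·x̄ = [4] + [-6] = [-2]

z = [-2]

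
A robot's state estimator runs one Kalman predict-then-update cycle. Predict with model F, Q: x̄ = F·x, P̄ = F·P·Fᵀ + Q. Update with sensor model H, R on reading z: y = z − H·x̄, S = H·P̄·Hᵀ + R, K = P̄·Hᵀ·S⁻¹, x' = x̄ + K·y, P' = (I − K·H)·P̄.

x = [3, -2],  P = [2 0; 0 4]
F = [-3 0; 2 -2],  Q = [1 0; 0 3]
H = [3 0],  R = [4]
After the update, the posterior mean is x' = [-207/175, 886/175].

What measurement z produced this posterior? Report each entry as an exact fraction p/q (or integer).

x̄ = F·x = [-9, 10]
P̄ = F·P·Fᵀ + Q = [19 -12; -12 27]
S = H·P̄·Hᵀ + R = [175]
K = P̄·Hᵀ·S⁻¹ = [57/175; -36/175]
x' − x̄ = [1368/175, -864/175] = K·y
y = (KᵀK)⁻¹·Kᵀ·(x' − x̄) = [24]
z = y + H·x̄ = [24] + [-27] = [-3]

z = [-3]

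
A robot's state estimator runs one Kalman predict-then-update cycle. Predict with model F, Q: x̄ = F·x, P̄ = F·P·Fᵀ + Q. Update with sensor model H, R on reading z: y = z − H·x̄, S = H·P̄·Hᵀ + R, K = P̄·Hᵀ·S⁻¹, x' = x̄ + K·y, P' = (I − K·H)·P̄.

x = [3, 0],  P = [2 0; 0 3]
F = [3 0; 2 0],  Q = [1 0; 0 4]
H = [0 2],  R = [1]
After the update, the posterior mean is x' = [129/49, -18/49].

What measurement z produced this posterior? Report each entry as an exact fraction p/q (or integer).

z = [-1]

x̄ = F·x = [9, 6]
P̄ = F·P·Fᵀ + Q = [19 12; 12 12]
S = H·P̄·Hᵀ + R = [49]
K = P̄·Hᵀ·S⁻¹ = [24/49; 24/49]
x' − x̄ = [-312/49, -312/49] = K·y
y = (KᵀK)⁻¹·Kᵀ·(x' − x̄) = [-13]
z = y + H·x̄ = [-13] + [12] = [-1]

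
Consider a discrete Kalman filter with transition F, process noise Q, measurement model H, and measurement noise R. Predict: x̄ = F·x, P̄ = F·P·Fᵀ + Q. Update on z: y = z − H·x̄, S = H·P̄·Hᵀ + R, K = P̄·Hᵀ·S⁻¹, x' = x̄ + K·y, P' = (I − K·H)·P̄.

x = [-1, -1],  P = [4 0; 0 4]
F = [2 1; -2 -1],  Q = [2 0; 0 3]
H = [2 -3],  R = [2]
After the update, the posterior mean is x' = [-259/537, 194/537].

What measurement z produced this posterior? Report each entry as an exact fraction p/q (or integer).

z = [-2]

x̄ = F·x = [-3, 3]
P̄ = F·P·Fᵀ + Q = [22 -20; -20 23]
S = H·P̄·Hᵀ + R = [537]
K = P̄·Hᵀ·S⁻¹ = [104/537; -109/537]
x' − x̄ = [1352/537, -1417/537] = K·y
y = (KᵀK)⁻¹·Kᵀ·(x' − x̄) = [13]
z = y + H·x̄ = [13] + [-15] = [-2]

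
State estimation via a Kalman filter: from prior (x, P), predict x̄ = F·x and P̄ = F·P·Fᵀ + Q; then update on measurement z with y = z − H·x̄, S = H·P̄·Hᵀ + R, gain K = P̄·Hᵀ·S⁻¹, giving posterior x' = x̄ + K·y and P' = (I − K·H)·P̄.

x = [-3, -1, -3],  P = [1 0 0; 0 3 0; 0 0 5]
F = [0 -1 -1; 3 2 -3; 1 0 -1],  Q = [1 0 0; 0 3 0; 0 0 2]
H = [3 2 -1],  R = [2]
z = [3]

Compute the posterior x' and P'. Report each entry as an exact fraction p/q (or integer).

x' = [1292/373, -1481/373, -215/373]
P' = [1757/373 -2523/373 145/373; -2523/373 4128/373 393/373; 145/373 393/373 1135/373]

x̄ = F·x = [4, -2, 0]
P̄ = F·P·Fᵀ + Q = [9 9 5; 9 69 18; 5 18 8]
y = z − H·x̄ = [-5]
S = H·P̄·Hᵀ + R = [373]
K = P̄·Hᵀ·S⁻¹ = [40/373; 147/373; 43/373]
x' = x̄ + K·y = [1292/373, -1481/373, -215/373]
P' = (I − K·H)·P̄ = [1757/373 -2523/373 145/373; -2523/373 4128/373 393/373; 145/373 393/373 1135/373]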